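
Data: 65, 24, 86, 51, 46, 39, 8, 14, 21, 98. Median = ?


Sorted: 8, 14, 21, 24, 39, 46, 51, 65, 86, 98
n = 10 (even)
Middle values: 39 and 46
Median = (39+46)/2 = 42.5000

Median = 42.5000


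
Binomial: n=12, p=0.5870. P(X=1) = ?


C(12,1) = 12
p^1 = 0.587000
(1-p)^11 = 5.962804e-05
P = 12 * 0.587000 * 5.962804e-05 = 0.0004

P(X=1) = 0.0004


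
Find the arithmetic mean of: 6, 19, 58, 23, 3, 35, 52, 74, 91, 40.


Sum = 6 + 19 + 58 + 23 + 3 + 35 + 52 + 74 + 91 + 40 = 401
n = 10
Mean = 401/10 = 40.1000

Mean = 40.1000


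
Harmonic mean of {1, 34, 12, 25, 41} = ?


Sum of reciprocals = 1/1 + 1/34 + 1/12 + 1/25 + 1/41 = 1.177135
HM = 5/1.177135 = 4.2476

HM = 4.2476


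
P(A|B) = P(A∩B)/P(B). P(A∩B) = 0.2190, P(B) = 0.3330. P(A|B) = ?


P(A|B) = 0.2190/0.3330 = 0.6577

P(A|B) = 0.6577


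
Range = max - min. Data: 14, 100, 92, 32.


Max = 100, Min = 14
Range = 100 - 14 = 86

Range = 86


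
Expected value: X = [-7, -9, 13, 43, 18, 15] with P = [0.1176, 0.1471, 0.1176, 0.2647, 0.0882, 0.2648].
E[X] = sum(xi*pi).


E[X] = -7*0.1176 - 9*0.1471 + 13*0.1176 + 43*0.2647 + 18*0.0882 + 15*0.2648
= -0.8232 - 1.3239 + 1.5288 + 11.3821 + 1.5876 + 3.9720
= 16.3234

E[X] = 16.3234


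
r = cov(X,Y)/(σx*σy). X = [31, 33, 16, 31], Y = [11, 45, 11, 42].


Mean X = 27.7500, Mean Y = 27.2500
SD X = 6.832825, SD Y = 16.284579
Cov = 69.812500
r = 69.812500/(6.832825*16.284579) = 0.6274

r = 0.6274


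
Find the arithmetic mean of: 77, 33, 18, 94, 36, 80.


Sum = 77 + 33 + 18 + 94 + 36 + 80 = 338
n = 6
Mean = 338/6 = 56.3333

Mean = 56.3333


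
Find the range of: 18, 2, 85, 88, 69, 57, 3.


Max = 88, Min = 2
Range = 88 - 2 = 86

Range = 86


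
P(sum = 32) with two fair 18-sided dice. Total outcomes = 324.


Total outcomes = 18×18 = 324
Favorable (sum = 32): 5
P = 5/324 = 0.0154

P = 0.0154


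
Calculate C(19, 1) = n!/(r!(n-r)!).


C(19,1) = 19!/(1! × 18!)
= 121645100408832000/(1 × 6402373705728000)
= 19

C(19,1) = 19


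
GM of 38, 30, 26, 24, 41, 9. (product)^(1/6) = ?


Product = 38 × 30 × 26 × 24 × 41 × 9 = 262491840
GM = 262491840^(1/6) = 25.3038

GM = 25.3038


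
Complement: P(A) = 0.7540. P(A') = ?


P(not A) = 1 - 0.7540 = 0.2460

P(not A) = 0.2460


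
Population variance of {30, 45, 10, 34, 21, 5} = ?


Mean = 24.1667
Squared deviations: 34.0278, 434.0278, 200.6944, 96.6944, 10.0278, 367.3611
Sum = 1142.8333
Variance = 1142.8333/6 = 190.4722

Variance = 190.4722


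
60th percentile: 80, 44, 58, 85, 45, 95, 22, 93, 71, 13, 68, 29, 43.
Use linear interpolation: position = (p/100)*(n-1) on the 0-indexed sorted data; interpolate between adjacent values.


Sorted: 13, 22, 29, 43, 44, 45, 58, 68, 71, 80, 85, 93, 95
n = 13
Index = 60/100 * 12 = 7.2000
Lower = data[7] = 68, Upper = data[8] = 71
P60 = 68 + 0.2000*(3) = 68.6000

P60 = 68.6000


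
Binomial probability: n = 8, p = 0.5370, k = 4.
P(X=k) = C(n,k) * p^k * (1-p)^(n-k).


C(8,4) = 70
p^4 = 0.083157
(1-p)^4 = 0.045954
P = 70 * 0.083157 * 0.045954 = 0.2675

P(X=4) = 0.2675


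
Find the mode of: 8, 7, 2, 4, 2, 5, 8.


Frequencies: 2:2, 4:1, 5:1, 7:1, 8:2
Max frequency = 2
Mode = 2, 8

Mode = 2, 8


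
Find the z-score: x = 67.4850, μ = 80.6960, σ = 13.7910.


z = (67.4850 - 80.6960)/13.7910
= -13.2110/13.7910
= -0.9579

z = -0.9579


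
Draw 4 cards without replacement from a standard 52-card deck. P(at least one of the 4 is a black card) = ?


P(at least one) = 1 - P(none)
P(none) = (26/52) × (25/51) × (24/50) × (23/49) = 0.055222
P(at least one) = 1 - 0.055222 = 0.9448

P = 0.9448


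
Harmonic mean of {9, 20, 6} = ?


Sum of reciprocals = 1/9 + 1/20 + 1/6 = 0.327778
HM = 3/0.327778 = 9.1525

HM = 9.1525


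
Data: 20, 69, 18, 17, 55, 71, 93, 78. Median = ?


Sorted: 17, 18, 20, 55, 69, 71, 78, 93
n = 8 (even)
Middle values: 55 and 69
Median = (55+69)/2 = 62.0000

Median = 62.0000


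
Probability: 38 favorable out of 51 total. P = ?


P = 38/51 = 0.7451

P = 0.7451


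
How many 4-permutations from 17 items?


P(17,4) = 17!/13!
= 355687428096000/6227020800
= 57120

P(17,4) = 57120


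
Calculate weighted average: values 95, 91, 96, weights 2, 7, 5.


Numerator = 95*2 + 91*7 + 96*5 = 1307
Denominator = 2 + 7 + 5 = 14
WM = 1307/14 = 93.3571

WM = 93.3571


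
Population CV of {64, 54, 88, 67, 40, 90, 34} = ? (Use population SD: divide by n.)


Mean = 62.4286
SD = 20.0703
CV = (20.0703/62.4286)*100 = 32.1492%

CV = 32.1492%


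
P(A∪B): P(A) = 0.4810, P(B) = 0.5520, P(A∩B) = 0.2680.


P(A∪B) = 0.4810 + 0.5520 - 0.2680
= 1.0330 - 0.2680
= 0.7650

P(A∪B) = 0.7650


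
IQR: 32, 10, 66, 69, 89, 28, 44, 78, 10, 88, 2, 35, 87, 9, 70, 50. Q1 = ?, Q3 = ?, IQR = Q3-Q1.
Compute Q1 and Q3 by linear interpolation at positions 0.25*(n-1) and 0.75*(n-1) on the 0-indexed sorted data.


Sorted: 2, 9, 10, 10, 28, 32, 35, 44, 50, 66, 69, 70, 78, 87, 88, 89
Q1 (25th %ile) = 23.5000
Q3 (75th %ile) = 72.0000
IQR = 72.0000 - 23.5000 = 48.5000

IQR = 48.5000


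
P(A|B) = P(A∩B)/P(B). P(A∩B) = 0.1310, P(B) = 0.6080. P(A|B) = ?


P(A|B) = 0.1310/0.6080 = 0.2155

P(A|B) = 0.2155


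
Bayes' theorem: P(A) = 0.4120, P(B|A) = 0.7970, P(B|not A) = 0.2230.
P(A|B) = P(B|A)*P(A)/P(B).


P(B) = P(B|A)*P(A) + P(B|A')*P(A')
= 0.7970*0.4120 + 0.2230*0.5880
= 0.328364 + 0.131124 = 0.459488
P(A|B) = 0.328364/0.459488 = 0.7146

P(A|B) = 0.7146


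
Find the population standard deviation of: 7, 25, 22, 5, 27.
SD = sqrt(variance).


Mean = 17.2000
Variance = 86.5600
SD = sqrt(86.5600) = 9.3038

SD = 9.3038


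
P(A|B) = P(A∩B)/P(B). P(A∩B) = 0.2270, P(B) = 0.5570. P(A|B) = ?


P(A|B) = 0.2270/0.5570 = 0.4075

P(A|B) = 0.4075


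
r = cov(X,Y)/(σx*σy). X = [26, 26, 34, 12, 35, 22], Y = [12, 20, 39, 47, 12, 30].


Mean X = 25.8333, Mean Y = 26.6667
SD X = 7.711824, SD Y = 13.237153
Cov = -55.222222
r = -55.222222/(7.711824*13.237153) = -0.5410

r = -0.5410


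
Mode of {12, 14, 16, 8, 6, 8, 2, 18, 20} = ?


Frequencies: 2:1, 6:1, 8:2, 12:1, 14:1, 16:1, 18:1, 20:1
Max frequency = 2
Mode = 8

Mode = 8


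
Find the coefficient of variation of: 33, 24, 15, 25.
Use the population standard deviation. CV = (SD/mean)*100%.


Mean = 24.2500
SD = 6.3787
CV = (6.3787/24.2500)*100 = 26.3038%

CV = 26.3038%


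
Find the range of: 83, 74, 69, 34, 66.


Max = 83, Min = 34
Range = 83 - 34 = 49

Range = 49


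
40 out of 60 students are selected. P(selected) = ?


P = 40/60 = 0.6667

P = 0.6667


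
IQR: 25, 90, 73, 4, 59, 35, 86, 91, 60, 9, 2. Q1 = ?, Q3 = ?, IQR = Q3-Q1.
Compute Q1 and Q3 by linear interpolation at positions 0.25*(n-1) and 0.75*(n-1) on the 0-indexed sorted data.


Sorted: 2, 4, 9, 25, 35, 59, 60, 73, 86, 90, 91
Q1 (25th %ile) = 17.0000
Q3 (75th %ile) = 79.5000
IQR = 79.5000 - 17.0000 = 62.5000

IQR = 62.5000


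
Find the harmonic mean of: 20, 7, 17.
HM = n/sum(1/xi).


Sum of reciprocals = 1/20 + 1/7 + 1/17 = 0.251681
HM = 3/0.251681 = 11.9199

HM = 11.9199


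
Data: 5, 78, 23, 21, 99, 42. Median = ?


Sorted: 5, 21, 23, 42, 78, 99
n = 6 (even)
Middle values: 23 and 42
Median = (23+42)/2 = 32.5000

Median = 32.5000


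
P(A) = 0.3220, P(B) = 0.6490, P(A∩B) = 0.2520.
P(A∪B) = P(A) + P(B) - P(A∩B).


P(A∪B) = 0.3220 + 0.6490 - 0.2520
= 0.9710 - 0.2520
= 0.7190

P(A∪B) = 0.7190


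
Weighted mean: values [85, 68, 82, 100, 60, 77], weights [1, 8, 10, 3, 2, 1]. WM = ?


Numerator = 85*1 + 68*8 + 82*10 + 100*3 + 60*2 + 77*1 = 1946
Denominator = 1 + 8 + 10 + 3 + 2 + 1 = 25
WM = 1946/25 = 77.8400

WM = 77.8400


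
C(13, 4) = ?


C(13,4) = 13!/(4! × 9!)
= 6227020800/(24 × 362880)
= 715

C(13,4) = 715


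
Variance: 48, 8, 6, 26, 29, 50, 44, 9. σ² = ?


Mean = 27.5000
Squared deviations: 420.2500, 380.2500, 462.2500, 2.2500, 2.2500, 506.2500, 272.2500, 342.2500
Sum = 2388.0000
Variance = 2388.0000/8 = 298.5000

Variance = 298.5000


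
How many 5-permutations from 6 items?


P(6,5) = 6!/1!
= 720/1
= 720

P(6,5) = 720


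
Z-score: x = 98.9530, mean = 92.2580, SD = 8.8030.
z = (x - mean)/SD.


z = (98.9530 - 92.2580)/8.8030
= 6.6950/8.8030
= 0.7605

z = 0.7605


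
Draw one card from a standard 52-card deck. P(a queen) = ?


4 queens in 52 cards
P = 4/52 = 0.0769

P = 0.0769


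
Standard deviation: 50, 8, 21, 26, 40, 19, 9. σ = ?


Mean = 24.7143
Variance = 206.7755
SD = sqrt(206.7755) = 14.3797

SD = 14.3797


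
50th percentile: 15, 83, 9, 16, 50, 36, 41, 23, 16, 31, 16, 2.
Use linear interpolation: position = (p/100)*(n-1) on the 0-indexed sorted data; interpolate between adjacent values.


Sorted: 2, 9, 15, 16, 16, 16, 23, 31, 36, 41, 50, 83
n = 12
Index = 50/100 * 11 = 5.5000
Lower = data[5] = 16, Upper = data[6] = 23
P50 = 16 + 0.5000*(7) = 19.5000

P50 = 19.5000


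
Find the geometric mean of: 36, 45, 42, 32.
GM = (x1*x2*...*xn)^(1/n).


Product = 36 × 45 × 42 × 32 = 2177280
GM = 2177280^(1/4) = 38.4130

GM = 38.4130


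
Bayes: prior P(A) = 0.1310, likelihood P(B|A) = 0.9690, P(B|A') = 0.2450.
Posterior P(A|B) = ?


P(B) = P(B|A)*P(A) + P(B|A')*P(A')
= 0.9690*0.1310 + 0.2450*0.8690
= 0.126939 + 0.212905 = 0.339844
P(A|B) = 0.126939/0.339844 = 0.3735

P(A|B) = 0.3735


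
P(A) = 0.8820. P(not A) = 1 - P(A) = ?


P(not A) = 1 - 0.8820 = 0.1180

P(not A) = 0.1180


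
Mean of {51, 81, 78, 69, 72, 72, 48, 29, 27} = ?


Sum = 51 + 81 + 78 + 69 + 72 + 72 + 48 + 29 + 27 = 527
n = 9
Mean = 527/9 = 58.5556

Mean = 58.5556


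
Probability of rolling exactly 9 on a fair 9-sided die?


Favorable outcomes (roll = 9): 1
Total outcomes = 9
P = 1/9 = 0.1111

P = 0.1111


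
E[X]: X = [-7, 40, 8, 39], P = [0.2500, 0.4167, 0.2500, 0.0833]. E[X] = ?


E[X] = -7*0.2500 + 40*0.4167 + 8*0.2500 + 39*0.0833
= -1.7500 + 16.6680 + 2.0000 + 3.2487
= 20.1667

E[X] = 20.1667


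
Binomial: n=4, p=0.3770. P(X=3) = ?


C(4,3) = 4
p^3 = 0.053583
(1-p)^1 = 0.623000
P = 4 * 0.053583 * 0.623000 = 0.1335

P(X=3) = 0.1335


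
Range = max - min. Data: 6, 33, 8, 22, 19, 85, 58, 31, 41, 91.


Max = 91, Min = 6
Range = 91 - 6 = 85

Range = 85


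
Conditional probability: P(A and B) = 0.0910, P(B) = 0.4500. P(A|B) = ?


P(A|B) = 0.0910/0.4500 = 0.2022

P(A|B) = 0.2022


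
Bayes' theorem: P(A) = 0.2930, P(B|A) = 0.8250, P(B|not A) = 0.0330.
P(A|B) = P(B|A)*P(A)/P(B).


P(B) = P(B|A)*P(A) + P(B|A')*P(A')
= 0.8250*0.2930 + 0.0330*0.7070
= 0.241725 + 0.023331 = 0.265056
P(A|B) = 0.241725/0.265056 = 0.9120

P(A|B) = 0.9120


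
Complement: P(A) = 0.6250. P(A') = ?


P(not A) = 1 - 0.6250 = 0.3750

P(not A) = 0.3750


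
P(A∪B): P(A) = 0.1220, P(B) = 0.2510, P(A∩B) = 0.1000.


P(A∪B) = 0.1220 + 0.2510 - 0.1000
= 0.3730 - 0.1000
= 0.2730

P(A∪B) = 0.2730


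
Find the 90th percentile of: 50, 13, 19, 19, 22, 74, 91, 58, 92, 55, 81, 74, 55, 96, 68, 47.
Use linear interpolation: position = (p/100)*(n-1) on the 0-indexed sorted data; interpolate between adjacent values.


Sorted: 13, 19, 19, 22, 47, 50, 55, 55, 58, 68, 74, 74, 81, 91, 92, 96
n = 16
Index = 90/100 * 15 = 13.5000
Lower = data[13] = 91, Upper = data[14] = 92
P90 = 91 + 0.5000*(1) = 91.5000

P90 = 91.5000


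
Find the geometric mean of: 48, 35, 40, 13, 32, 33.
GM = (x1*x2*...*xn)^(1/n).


Product = 48 × 35 × 40 × 13 × 32 × 33 = 922521600
GM = 922521600^(1/6) = 31.2006

GM = 31.2006


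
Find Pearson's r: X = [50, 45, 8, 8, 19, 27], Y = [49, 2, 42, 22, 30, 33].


Mean X = 26.1667, Mean Y = 29.6667
SD X = 16.506733, SD Y = 15.062831
Cov = -24.111111
r = -24.111111/(16.506733*15.062831) = -0.0970

r = -0.0970


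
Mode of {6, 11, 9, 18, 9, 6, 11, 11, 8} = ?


Frequencies: 6:2, 8:1, 9:2, 11:3, 18:1
Max frequency = 3
Mode = 11

Mode = 11


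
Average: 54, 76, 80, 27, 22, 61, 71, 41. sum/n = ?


Sum = 54 + 76 + 80 + 27 + 22 + 61 + 71 + 41 = 432
n = 8
Mean = 432/8 = 54.0000

Mean = 54.0000


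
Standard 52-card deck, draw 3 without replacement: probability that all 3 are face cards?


P(all face cards) = (12/52) × (11/51) × (10/50)
= 0.0100

P = 0.0100


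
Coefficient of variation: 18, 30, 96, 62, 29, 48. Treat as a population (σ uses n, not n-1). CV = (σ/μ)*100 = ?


Mean = 47.1667
SD = 26.0795
CV = (26.0795/47.1667)*100 = 55.2922%

CV = 55.2922%


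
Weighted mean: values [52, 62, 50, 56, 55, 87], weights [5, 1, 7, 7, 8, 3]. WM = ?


Numerator = 52*5 + 62*1 + 50*7 + 56*7 + 55*8 + 87*3 = 1765
Denominator = 5 + 1 + 7 + 7 + 8 + 3 = 31
WM = 1765/31 = 56.9355

WM = 56.9355


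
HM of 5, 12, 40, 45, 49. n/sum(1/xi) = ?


Sum of reciprocals = 1/5 + 1/12 + 1/40 + 1/45 + 1/49 = 0.350964
HM = 5/0.350964 = 14.2465

HM = 14.2465


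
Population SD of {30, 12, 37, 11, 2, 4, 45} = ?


Mean = 20.1429
Variance = 248.4082
SD = sqrt(248.4082) = 15.7610

SD = 15.7610


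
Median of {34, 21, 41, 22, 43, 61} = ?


Sorted: 21, 22, 34, 41, 43, 61
n = 6 (even)
Middle values: 34 and 41
Median = (34+41)/2 = 37.5000

Median = 37.5000


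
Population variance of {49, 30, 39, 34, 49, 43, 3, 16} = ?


Mean = 32.8750
Squared deviations: 260.0156, 8.2656, 37.5156, 1.2656, 260.0156, 102.5156, 892.5156, 284.7656
Sum = 1846.8750
Variance = 1846.8750/8 = 230.8594

Variance = 230.8594


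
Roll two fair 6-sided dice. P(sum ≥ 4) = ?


Total outcomes = 6×6 = 36
Favorable (sum ≥ 4): 33
P = 33/36 = 0.9167

P = 0.9167


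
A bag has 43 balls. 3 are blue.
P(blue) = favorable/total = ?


P = 3/43 = 0.0698

P = 0.0698


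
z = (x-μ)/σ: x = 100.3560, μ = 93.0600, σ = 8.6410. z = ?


z = (100.3560 - 93.0600)/8.6410
= 7.2960/8.6410
= 0.8443

z = 0.8443


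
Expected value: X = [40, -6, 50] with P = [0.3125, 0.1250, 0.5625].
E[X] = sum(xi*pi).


E[X] = 40*0.3125 - 6*0.1250 + 50*0.5625
= 12.5000 - 0.7500 + 28.1250
= 39.8750

E[X] = 39.8750


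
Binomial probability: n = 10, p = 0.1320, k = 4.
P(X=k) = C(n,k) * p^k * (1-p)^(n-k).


C(10,4) = 210
p^4 = 0.000304
(1-p)^6 = 0.427679
P = 210 * 0.000304 * 0.427679 = 0.0273

P(X=4) = 0.0273


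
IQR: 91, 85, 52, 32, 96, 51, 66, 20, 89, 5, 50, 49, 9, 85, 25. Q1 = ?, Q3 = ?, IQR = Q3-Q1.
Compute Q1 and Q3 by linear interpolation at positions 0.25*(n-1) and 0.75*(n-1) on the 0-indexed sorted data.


Sorted: 5, 9, 20, 25, 32, 49, 50, 51, 52, 66, 85, 85, 89, 91, 96
Q1 (25th %ile) = 28.5000
Q3 (75th %ile) = 85.0000
IQR = 85.0000 - 28.5000 = 56.5000

IQR = 56.5000


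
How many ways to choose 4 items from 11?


C(11,4) = 11!/(4! × 7!)
= 39916800/(24 × 5040)
= 330

C(11,4) = 330


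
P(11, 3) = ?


P(11,3) = 11!/8!
= 39916800/40320
= 990

P(11,3) = 990


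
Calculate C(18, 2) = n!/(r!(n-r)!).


C(18,2) = 18!/(2! × 16!)
= 6402373705728000/(2 × 20922789888000)
= 153

C(18,2) = 153


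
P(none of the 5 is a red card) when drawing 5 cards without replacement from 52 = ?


P(no red cards) = (26/52) × (25/51) × (24/50) × (23/49) × (22/48)
= 0.0253

P = 0.0253


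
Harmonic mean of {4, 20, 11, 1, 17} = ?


Sum of reciprocals = 1/4 + 1/20 + 1/11 + 1/1 + 1/17 = 1.449733
HM = 5/1.449733 = 3.4489

HM = 3.4489


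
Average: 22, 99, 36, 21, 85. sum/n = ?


Sum = 22 + 99 + 36 + 21 + 85 = 263
n = 5
Mean = 263/5 = 52.6000

Mean = 52.6000


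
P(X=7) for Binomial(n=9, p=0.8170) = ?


C(9,7) = 36
p^7 = 0.242971
(1-p)^2 = 0.033489
P = 36 * 0.242971 * 0.033489 = 0.2929

P(X=7) = 0.2929


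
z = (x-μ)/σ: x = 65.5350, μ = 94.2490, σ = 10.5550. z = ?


z = (65.5350 - 94.2490)/10.5550
= -28.7140/10.5550
= -2.7204

z = -2.7204


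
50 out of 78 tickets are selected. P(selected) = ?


P = 50/78 = 0.6410

P = 0.6410


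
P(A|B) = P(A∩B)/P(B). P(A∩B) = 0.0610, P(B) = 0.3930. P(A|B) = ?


P(A|B) = 0.0610/0.3930 = 0.1552

P(A|B) = 0.1552


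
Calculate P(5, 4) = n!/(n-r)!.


P(5,4) = 5!/1!
= 120/1
= 120

P(5,4) = 120


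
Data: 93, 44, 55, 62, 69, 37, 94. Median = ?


Sorted: 37, 44, 55, 62, 69, 93, 94
n = 7 (odd)
Middle value = 62

Median = 62


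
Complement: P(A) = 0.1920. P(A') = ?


P(not A) = 1 - 0.1920 = 0.8080

P(not A) = 0.8080


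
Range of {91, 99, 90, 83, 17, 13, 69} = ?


Max = 99, Min = 13
Range = 99 - 13 = 86

Range = 86


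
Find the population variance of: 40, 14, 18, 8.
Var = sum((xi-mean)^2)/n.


Mean = 20.0000
Squared deviations: 400.0000, 36.0000, 4.0000, 144.0000
Sum = 584.0000
Variance = 584.0000/4 = 146.0000

Variance = 146.0000


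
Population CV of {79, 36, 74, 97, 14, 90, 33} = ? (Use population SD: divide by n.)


Mean = 60.4286
SD = 29.8705
CV = (29.8705/60.4286)*100 = 49.4310%

CV = 49.4310%


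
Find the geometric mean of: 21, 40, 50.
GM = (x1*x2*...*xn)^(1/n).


Product = 21 × 40 × 50 = 42000
GM = 42000^(1/3) = 34.7603

GM = 34.7603


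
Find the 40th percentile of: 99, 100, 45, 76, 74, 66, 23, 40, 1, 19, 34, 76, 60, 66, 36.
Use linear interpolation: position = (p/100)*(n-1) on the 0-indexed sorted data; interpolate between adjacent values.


Sorted: 1, 19, 23, 34, 36, 40, 45, 60, 66, 66, 74, 76, 76, 99, 100
n = 15
Index = 40/100 * 14 = 5.6000
Lower = data[5] = 40, Upper = data[6] = 45
P40 = 40 + 0.6000*(5) = 43.0000

P40 = 43.0000


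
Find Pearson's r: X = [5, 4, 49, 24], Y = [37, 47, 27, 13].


Mean X = 20.5000, Mean Y = 31.0000
SD X = 18.282505, SD Y = 12.569805
Cov = -133.500000
r = -133.500000/(18.282505*12.569805) = -0.5809

r = -0.5809


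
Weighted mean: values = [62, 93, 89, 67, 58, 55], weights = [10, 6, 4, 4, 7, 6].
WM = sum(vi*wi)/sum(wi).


Numerator = 62*10 + 93*6 + 89*4 + 67*4 + 58*7 + 55*6 = 2538
Denominator = 10 + 6 + 4 + 4 + 7 + 6 = 37
WM = 2538/37 = 68.5946

WM = 68.5946


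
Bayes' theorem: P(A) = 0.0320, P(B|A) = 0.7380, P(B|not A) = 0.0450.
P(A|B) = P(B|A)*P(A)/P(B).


P(B) = P(B|A)*P(A) + P(B|A')*P(A')
= 0.7380*0.0320 + 0.0450*0.9680
= 0.023616 + 0.043560 = 0.067176
P(A|B) = 0.023616/0.067176 = 0.3516

P(A|B) = 0.3516


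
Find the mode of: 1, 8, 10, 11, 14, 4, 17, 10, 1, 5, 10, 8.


Frequencies: 1:2, 4:1, 5:1, 8:2, 10:3, 11:1, 14:1, 17:1
Max frequency = 3
Mode = 10

Mode = 10


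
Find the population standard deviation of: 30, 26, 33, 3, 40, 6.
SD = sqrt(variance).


Mean = 23.0000
Variance = 189.3333
SD = sqrt(189.3333) = 13.7598

SD = 13.7598


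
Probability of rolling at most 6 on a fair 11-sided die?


Favorable outcomes (roll ≤ 6): 6
Total outcomes = 11
P = 6/11 = 0.5455

P = 0.5455


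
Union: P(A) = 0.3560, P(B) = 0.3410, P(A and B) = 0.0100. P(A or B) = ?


P(A∪B) = 0.3560 + 0.3410 - 0.0100
= 0.6970 - 0.0100
= 0.6870

P(A∪B) = 0.6870


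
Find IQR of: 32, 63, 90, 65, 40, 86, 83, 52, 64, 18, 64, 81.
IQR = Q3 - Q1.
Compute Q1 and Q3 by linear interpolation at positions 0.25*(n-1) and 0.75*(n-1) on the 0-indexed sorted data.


Sorted: 18, 32, 40, 52, 63, 64, 64, 65, 81, 83, 86, 90
Q1 (25th %ile) = 49.0000
Q3 (75th %ile) = 81.5000
IQR = 81.5000 - 49.0000 = 32.5000

IQR = 32.5000


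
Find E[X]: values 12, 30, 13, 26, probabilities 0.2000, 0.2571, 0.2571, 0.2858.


E[X] = 12*0.2000 + 30*0.2571 + 13*0.2571 + 26*0.2858
= 2.4000 + 7.7130 + 3.3423 + 7.4308
= 20.8861

E[X] = 20.8861


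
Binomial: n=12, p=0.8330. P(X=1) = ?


C(12,1) = 12
p^1 = 0.833000
(1-p)^11 = 2.817612e-09
P = 12 * 0.833000 * 2.817612e-09 = 2.8165e-08

P(X=1) = 2.8165e-08


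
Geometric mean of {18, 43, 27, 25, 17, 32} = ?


Product = 18 × 43 × 27 × 25 × 17 × 32 = 284212800
GM = 284212800^(1/6) = 25.6413

GM = 25.6413


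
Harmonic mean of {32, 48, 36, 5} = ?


Sum of reciprocals = 1/32 + 1/48 + 1/36 + 1/5 = 0.279861
HM = 4/0.279861 = 14.2928

HM = 14.2928


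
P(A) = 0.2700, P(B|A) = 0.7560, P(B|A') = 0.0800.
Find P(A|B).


P(B) = P(B|A)*P(A) + P(B|A')*P(A')
= 0.7560*0.2700 + 0.0800*0.7300
= 0.204120 + 0.058400 = 0.262520
P(A|B) = 0.204120/0.262520 = 0.7775

P(A|B) = 0.7775


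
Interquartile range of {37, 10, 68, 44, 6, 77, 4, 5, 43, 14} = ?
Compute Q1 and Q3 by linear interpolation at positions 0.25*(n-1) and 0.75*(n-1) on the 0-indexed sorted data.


Sorted: 4, 5, 6, 10, 14, 37, 43, 44, 68, 77
Q1 (25th %ile) = 7.0000
Q3 (75th %ile) = 43.7500
IQR = 43.7500 - 7.0000 = 36.7500

IQR = 36.7500


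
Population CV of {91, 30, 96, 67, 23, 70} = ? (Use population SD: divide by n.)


Mean = 62.8333
SD = 27.7694
CV = (27.7694/62.8333)*100 = 44.1953%

CV = 44.1953%


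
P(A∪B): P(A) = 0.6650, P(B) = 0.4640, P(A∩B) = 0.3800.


P(A∪B) = 0.6650 + 0.4640 - 0.3800
= 1.1290 - 0.3800
= 0.7490

P(A∪B) = 0.7490


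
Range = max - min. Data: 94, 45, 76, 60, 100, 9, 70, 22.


Max = 100, Min = 9
Range = 100 - 9 = 91

Range = 91


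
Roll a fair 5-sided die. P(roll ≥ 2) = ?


Favorable outcomes (roll ≥ 2): 4
Total outcomes = 5
P = 4/5 = 0.8000

P = 0.8000


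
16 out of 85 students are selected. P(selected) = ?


P = 16/85 = 0.1882

P = 0.1882


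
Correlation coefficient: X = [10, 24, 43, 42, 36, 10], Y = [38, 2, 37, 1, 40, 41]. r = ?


Mean X = 27.5000, Mean Y = 26.5000
SD X = 13.829317, SD Y = 17.727098
Cov = -76.916667
r = -76.916667/(13.829317*17.727098) = -0.3137

r = -0.3137


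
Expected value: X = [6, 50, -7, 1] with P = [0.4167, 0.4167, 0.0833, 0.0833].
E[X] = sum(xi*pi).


E[X] = 6*0.4167 + 50*0.4167 - 7*0.0833 + 1*0.0833
= 2.5002 + 20.8350 - 0.5831 + 0.0833
= 22.8354

E[X] = 22.8354


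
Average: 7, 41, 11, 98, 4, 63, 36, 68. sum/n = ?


Sum = 7 + 41 + 11 + 98 + 4 + 63 + 36 + 68 = 328
n = 8
Mean = 328/8 = 41.0000

Mean = 41.0000


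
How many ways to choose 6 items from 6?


C(6,6) = 6!/(6! × 0!)
= 720/(720 × 1)
= 1

C(6,6) = 1


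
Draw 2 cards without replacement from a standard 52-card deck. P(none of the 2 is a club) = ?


P(no clubs) = (39/52) × (38/51)
= 0.5588

P = 0.5588


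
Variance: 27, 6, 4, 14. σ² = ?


Mean = 12.7500
Squared deviations: 203.0625, 45.5625, 76.5625, 1.5625
Sum = 326.7500
Variance = 326.7500/4 = 81.6875

Variance = 81.6875


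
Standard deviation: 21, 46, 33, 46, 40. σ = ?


Mean = 37.2000
Variance = 88.5600
SD = sqrt(88.5600) = 9.4106

SD = 9.4106


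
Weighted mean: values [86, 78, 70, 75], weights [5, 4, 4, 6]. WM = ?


Numerator = 86*5 + 78*4 + 70*4 + 75*6 = 1472
Denominator = 5 + 4 + 4 + 6 = 19
WM = 1472/19 = 77.4737

WM = 77.4737


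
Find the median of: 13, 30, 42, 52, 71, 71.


Sorted: 13, 30, 42, 52, 71, 71
n = 6 (even)
Middle values: 42 and 52
Median = (42+52)/2 = 47.0000

Median = 47.0000


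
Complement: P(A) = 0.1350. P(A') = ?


P(not A) = 1 - 0.1350 = 0.8650

P(not A) = 0.8650


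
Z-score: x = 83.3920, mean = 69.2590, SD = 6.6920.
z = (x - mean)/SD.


z = (83.3920 - 69.2590)/6.6920
= 14.1330/6.6920
= 2.1119

z = 2.1119


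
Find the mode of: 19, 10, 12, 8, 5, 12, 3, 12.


Frequencies: 3:1, 5:1, 8:1, 10:1, 12:3, 19:1
Max frequency = 3
Mode = 12

Mode = 12


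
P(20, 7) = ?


P(20,7) = 20!/13!
= 2432902008176640000/6227020800
= 390700800

P(20,7) = 390700800


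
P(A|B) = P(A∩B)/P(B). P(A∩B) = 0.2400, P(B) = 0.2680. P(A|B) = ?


P(A|B) = 0.2400/0.2680 = 0.8955

P(A|B) = 0.8955


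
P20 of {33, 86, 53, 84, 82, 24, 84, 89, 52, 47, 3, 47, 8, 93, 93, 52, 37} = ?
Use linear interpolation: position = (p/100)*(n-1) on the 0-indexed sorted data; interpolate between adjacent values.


Sorted: 3, 8, 24, 33, 37, 47, 47, 52, 52, 53, 82, 84, 84, 86, 89, 93, 93
n = 17
Index = 20/100 * 16 = 3.2000
Lower = data[3] = 33, Upper = data[4] = 37
P20 = 33 + 0.2000*(4) = 33.8000

P20 = 33.8000


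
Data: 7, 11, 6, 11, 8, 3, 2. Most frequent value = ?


Frequencies: 2:1, 3:1, 6:1, 7:1, 8:1, 11:2
Max frequency = 2
Mode = 11

Mode = 11


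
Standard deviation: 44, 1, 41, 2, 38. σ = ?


Mean = 25.2000
Variance = 378.1600
SD = sqrt(378.1600) = 19.4463

SD = 19.4463


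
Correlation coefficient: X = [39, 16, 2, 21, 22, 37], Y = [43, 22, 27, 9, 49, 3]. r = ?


Mean X = 22.8333, Mean Y = 25.5000
SD X = 12.562068, SD Y = 16.590660
Cov = -5.416667
r = -5.416667/(12.562068*16.590660) = -0.0260

r = -0.0260


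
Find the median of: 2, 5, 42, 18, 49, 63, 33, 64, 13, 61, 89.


Sorted: 2, 5, 13, 18, 33, 42, 49, 61, 63, 64, 89
n = 11 (odd)
Middle value = 42

Median = 42


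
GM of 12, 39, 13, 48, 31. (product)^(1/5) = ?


Product = 12 × 39 × 13 × 48 × 31 = 9052992
GM = 9052992^(1/5) = 24.6240

GM = 24.6240


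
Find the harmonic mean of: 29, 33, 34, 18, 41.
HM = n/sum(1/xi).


Sum of reciprocals = 1/29 + 1/33 + 1/34 + 1/18 + 1/41 = 0.174143
HM = 5/0.174143 = 28.7120

HM = 28.7120


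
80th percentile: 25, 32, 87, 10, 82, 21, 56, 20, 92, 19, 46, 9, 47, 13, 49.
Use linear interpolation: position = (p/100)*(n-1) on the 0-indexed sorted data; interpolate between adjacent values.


Sorted: 9, 10, 13, 19, 20, 21, 25, 32, 46, 47, 49, 56, 82, 87, 92
n = 15
Index = 80/100 * 14 = 11.2000
Lower = data[11] = 56, Upper = data[12] = 82
P80 = 56 + 0.2000*(26) = 61.2000

P80 = 61.2000


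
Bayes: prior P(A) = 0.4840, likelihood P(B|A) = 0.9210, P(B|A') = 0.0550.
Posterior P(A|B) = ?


P(B) = P(B|A)*P(A) + P(B|A')*P(A')
= 0.9210*0.4840 + 0.0550*0.5160
= 0.445764 + 0.028380 = 0.474144
P(A|B) = 0.445764/0.474144 = 0.9401

P(A|B) = 0.9401


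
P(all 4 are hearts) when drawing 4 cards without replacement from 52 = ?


P(all hearts) = (13/52) × (12/51) × (11/50) × (10/49)
= 0.0026

P = 0.0026


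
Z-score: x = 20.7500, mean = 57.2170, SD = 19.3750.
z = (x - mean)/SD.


z = (20.7500 - 57.2170)/19.3750
= -36.4670/19.3750
= -1.8822

z = -1.8822


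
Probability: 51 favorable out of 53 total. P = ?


P = 51/53 = 0.9623

P = 0.9623


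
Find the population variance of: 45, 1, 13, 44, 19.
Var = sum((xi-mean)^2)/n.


Mean = 24.4000
Squared deviations: 424.3600, 547.5600, 129.9600, 384.1600, 29.1600
Sum = 1515.2000
Variance = 1515.2000/5 = 303.0400

Variance = 303.0400


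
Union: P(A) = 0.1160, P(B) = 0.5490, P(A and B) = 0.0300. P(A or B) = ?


P(A∪B) = 0.1160 + 0.5490 - 0.0300
= 0.6650 - 0.0300
= 0.6350

P(A∪B) = 0.6350


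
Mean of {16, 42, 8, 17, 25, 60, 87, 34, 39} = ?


Sum = 16 + 42 + 8 + 17 + 25 + 60 + 87 + 34 + 39 = 328
n = 9
Mean = 328/9 = 36.4444

Mean = 36.4444


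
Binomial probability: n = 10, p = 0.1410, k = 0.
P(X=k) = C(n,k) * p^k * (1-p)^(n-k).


C(10,0) = 1
p^0 = 1.000000
(1-p)^10 = 0.218742
P = 1 * 1.000000 * 0.218742 = 0.2187

P(X=0) = 0.2187


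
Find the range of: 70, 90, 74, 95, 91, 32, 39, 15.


Max = 95, Min = 15
Range = 95 - 15 = 80

Range = 80


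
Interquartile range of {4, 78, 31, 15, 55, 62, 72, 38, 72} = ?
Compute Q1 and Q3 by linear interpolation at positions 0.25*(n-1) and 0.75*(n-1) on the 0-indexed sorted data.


Sorted: 4, 15, 31, 38, 55, 62, 72, 72, 78
Q1 (25th %ile) = 31.0000
Q3 (75th %ile) = 72.0000
IQR = 72.0000 - 31.0000 = 41.0000

IQR = 41.0000


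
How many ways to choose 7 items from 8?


C(8,7) = 8!/(7! × 1!)
= 40320/(5040 × 1)
= 8

C(8,7) = 8


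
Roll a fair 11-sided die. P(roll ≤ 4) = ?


Favorable outcomes (roll ≤ 4): 4
Total outcomes = 11
P = 4/11 = 0.3636

P = 0.3636


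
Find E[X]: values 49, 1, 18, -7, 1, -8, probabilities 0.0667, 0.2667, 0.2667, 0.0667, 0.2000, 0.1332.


E[X] = 49*0.0667 + 1*0.2667 + 18*0.2667 - 7*0.0667 + 1*0.2000 - 8*0.1332
= 3.2683 + 0.2667 + 4.8006 - 0.4669 + 0.2000 - 1.0656
= 7.0031

E[X] = 7.0031


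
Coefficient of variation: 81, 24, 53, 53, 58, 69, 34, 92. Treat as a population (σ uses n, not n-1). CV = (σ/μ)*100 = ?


Mean = 58.0000
SD = 21.1778
CV = (21.1778/58.0000)*100 = 36.5135%

CV = 36.5135%


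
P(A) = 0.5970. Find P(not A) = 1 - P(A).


P(not A) = 1 - 0.5970 = 0.4030

P(not A) = 0.4030


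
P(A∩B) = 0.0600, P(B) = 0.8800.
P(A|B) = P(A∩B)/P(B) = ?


P(A|B) = 0.0600/0.8800 = 0.0682

P(A|B) = 0.0682


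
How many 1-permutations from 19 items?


P(19,1) = 19!/18!
= 121645100408832000/6402373705728000
= 19

P(19,1) = 19


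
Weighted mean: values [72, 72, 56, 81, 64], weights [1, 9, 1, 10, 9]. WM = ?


Numerator = 72*1 + 72*9 + 56*1 + 81*10 + 64*9 = 2162
Denominator = 1 + 9 + 1 + 10 + 9 = 30
WM = 2162/30 = 72.0667

WM = 72.0667


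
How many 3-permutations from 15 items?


P(15,3) = 15!/12!
= 1307674368000/479001600
= 2730

P(15,3) = 2730


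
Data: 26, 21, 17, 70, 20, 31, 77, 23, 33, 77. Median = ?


Sorted: 17, 20, 21, 23, 26, 31, 33, 70, 77, 77
n = 10 (even)
Middle values: 26 and 31
Median = (26+31)/2 = 28.5000

Median = 28.5000


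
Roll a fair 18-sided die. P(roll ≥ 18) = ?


Favorable outcomes (roll ≥ 18): 1
Total outcomes = 18
P = 1/18 = 0.0556

P = 0.0556


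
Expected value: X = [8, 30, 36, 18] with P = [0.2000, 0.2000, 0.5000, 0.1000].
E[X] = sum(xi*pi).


E[X] = 8*0.2000 + 30*0.2000 + 36*0.5000 + 18*0.1000
= 1.6000 + 6.0000 + 18.0000 + 1.8000
= 27.4000

E[X] = 27.4000


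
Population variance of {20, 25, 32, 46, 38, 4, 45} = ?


Mean = 30.0000
Squared deviations: 100.0000, 25.0000, 4.0000, 256.0000, 64.0000, 676.0000, 225.0000
Sum = 1350.0000
Variance = 1350.0000/7 = 192.8571

Variance = 192.8571


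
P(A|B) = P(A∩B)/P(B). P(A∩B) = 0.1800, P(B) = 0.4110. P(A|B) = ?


P(A|B) = 0.1800/0.4110 = 0.4380

P(A|B) = 0.4380


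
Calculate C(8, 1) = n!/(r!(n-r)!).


C(8,1) = 8!/(1! × 7!)
= 40320/(1 × 5040)
= 8

C(8,1) = 8


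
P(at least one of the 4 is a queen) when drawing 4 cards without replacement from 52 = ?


P(at least one) = 1 - P(none)
P(none) = (48/52) × (47/51) × (46/50) × (45/49) = 0.718737
P(at least one) = 1 - 0.718737 = 0.2813

P = 0.2813


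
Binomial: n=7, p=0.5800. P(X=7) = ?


C(7,7) = 1
p^7 = 0.022080
(1-p)^0 = 1.000000
P = 1 * 0.022080 * 1.000000 = 0.0221

P(X=7) = 0.0221


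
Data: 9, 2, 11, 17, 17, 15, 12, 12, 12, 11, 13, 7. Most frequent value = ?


Frequencies: 2:1, 7:1, 9:1, 11:2, 12:3, 13:1, 15:1, 17:2
Max frequency = 3
Mode = 12

Mode = 12


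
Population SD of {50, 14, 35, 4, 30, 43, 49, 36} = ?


Mean = 32.6250
Variance = 233.4844
SD = sqrt(233.4844) = 15.2802

SD = 15.2802


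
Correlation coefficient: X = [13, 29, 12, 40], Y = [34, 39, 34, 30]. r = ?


Mean X = 23.5000, Mean Y = 34.2500
SD X = 11.672618, SD Y = 3.191786
Cov = -9.625000
r = -9.625000/(11.672618*3.191786) = -0.2583

r = -0.2583


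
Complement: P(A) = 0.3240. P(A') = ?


P(not A) = 1 - 0.3240 = 0.6760

P(not A) = 0.6760


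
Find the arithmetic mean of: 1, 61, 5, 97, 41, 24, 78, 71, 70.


Sum = 1 + 61 + 5 + 97 + 41 + 24 + 78 + 71 + 70 = 448
n = 9
Mean = 448/9 = 49.7778

Mean = 49.7778


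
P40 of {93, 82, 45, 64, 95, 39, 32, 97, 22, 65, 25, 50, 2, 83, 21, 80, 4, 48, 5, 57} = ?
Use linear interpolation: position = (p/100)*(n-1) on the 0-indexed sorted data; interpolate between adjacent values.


Sorted: 2, 4, 5, 21, 22, 25, 32, 39, 45, 48, 50, 57, 64, 65, 80, 82, 83, 93, 95, 97
n = 20
Index = 40/100 * 19 = 7.6000
Lower = data[7] = 39, Upper = data[8] = 45
P40 = 39 + 0.6000*(6) = 42.6000

P40 = 42.6000


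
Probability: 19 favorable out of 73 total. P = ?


P = 19/73 = 0.2603

P = 0.2603


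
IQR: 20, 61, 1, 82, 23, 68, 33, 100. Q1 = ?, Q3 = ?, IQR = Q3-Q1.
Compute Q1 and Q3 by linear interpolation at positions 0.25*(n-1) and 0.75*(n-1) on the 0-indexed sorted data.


Sorted: 1, 20, 23, 33, 61, 68, 82, 100
Q1 (25th %ile) = 22.2500
Q3 (75th %ile) = 71.5000
IQR = 71.5000 - 22.2500 = 49.2500

IQR = 49.2500


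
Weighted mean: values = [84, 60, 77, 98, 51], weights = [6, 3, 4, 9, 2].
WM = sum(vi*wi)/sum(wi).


Numerator = 84*6 + 60*3 + 77*4 + 98*9 + 51*2 = 1976
Denominator = 6 + 3 + 4 + 9 + 2 = 24
WM = 1976/24 = 82.3333

WM = 82.3333


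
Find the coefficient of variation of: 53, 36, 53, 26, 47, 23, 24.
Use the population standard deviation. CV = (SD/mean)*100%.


Mean = 37.4286
SD = 12.5226
CV = (12.5226/37.4286)*100 = 33.4574%

CV = 33.4574%


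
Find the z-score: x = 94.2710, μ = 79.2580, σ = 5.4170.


z = (94.2710 - 79.2580)/5.4170
= 15.0130/5.4170
= 2.7715

z = 2.7715


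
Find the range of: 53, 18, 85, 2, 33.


Max = 85, Min = 2
Range = 85 - 2 = 83

Range = 83


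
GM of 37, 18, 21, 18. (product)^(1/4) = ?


Product = 37 × 18 × 21 × 18 = 251748
GM = 251748^(1/4) = 22.3997

GM = 22.3997


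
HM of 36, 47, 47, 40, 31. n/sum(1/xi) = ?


Sum of reciprocals = 1/36 + 1/47 + 1/47 + 1/40 + 1/31 = 0.127589
HM = 5/0.127589 = 39.1883

HM = 39.1883


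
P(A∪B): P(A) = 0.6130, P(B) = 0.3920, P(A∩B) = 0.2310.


P(A∪B) = 0.6130 + 0.3920 - 0.2310
= 1.0050 - 0.2310
= 0.7740

P(A∪B) = 0.7740


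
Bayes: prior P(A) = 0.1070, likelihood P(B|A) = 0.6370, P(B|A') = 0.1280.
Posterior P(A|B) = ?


P(B) = P(B|A)*P(A) + P(B|A')*P(A')
= 0.6370*0.1070 + 0.1280*0.8930
= 0.068159 + 0.114304 = 0.182463
P(A|B) = 0.068159/0.182463 = 0.3735

P(A|B) = 0.3735


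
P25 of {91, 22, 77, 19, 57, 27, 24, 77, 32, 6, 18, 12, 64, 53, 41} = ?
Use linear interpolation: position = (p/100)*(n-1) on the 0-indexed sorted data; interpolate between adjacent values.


Sorted: 6, 12, 18, 19, 22, 24, 27, 32, 41, 53, 57, 64, 77, 77, 91
n = 15
Index = 25/100 * 14 = 3.5000
Lower = data[3] = 19, Upper = data[4] = 22
P25 = 19 + 0.5000*(3) = 20.5000

P25 = 20.5000


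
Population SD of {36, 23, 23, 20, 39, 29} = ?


Mean = 28.3333
Variance = 49.8889
SD = sqrt(49.8889) = 7.0632

SD = 7.0632


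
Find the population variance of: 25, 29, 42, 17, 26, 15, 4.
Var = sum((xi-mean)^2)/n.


Mean = 22.5714
Squared deviations: 5.8980, 41.3265, 377.4694, 31.0408, 11.7551, 57.3265, 344.8980
Sum = 869.7143
Variance = 869.7143/7 = 124.2449

Variance = 124.2449


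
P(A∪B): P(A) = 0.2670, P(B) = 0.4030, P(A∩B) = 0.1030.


P(A∪B) = 0.2670 + 0.4030 - 0.1030
= 0.6700 - 0.1030
= 0.5670

P(A∪B) = 0.5670


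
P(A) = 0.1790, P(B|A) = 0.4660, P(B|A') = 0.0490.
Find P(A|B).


P(B) = P(B|A)*P(A) + P(B|A')*P(A')
= 0.4660*0.1790 + 0.0490*0.8210
= 0.083414 + 0.040229 = 0.123643
P(A|B) = 0.083414/0.123643 = 0.6746

P(A|B) = 0.6746


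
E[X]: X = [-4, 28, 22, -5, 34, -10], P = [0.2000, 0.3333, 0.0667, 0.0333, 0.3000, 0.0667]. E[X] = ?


E[X] = -4*0.2000 + 28*0.3333 + 22*0.0667 - 5*0.0333 + 34*0.3000 - 10*0.0667
= -0.8000 + 9.3324 + 1.4674 - 0.1665 + 10.2000 - 0.6670
= 19.3663

E[X] = 19.3663


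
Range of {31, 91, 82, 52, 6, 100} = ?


Max = 100, Min = 6
Range = 100 - 6 = 94

Range = 94


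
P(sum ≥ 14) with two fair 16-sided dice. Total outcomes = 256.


Total outcomes = 16×16 = 256
Favorable (sum ≥ 14): 178
P = 178/256 = 0.6953

P = 0.6953


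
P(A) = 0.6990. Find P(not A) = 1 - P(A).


P(not A) = 1 - 0.6990 = 0.3010

P(not A) = 0.3010


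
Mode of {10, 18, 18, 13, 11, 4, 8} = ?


Frequencies: 4:1, 8:1, 10:1, 11:1, 13:1, 18:2
Max frequency = 2
Mode = 18

Mode = 18


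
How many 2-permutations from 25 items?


P(25,2) = 25!/23!
= 15511210043330985984000000/25852016738884976640000
= 600

P(25,2) = 600


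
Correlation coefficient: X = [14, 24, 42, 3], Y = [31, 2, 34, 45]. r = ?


Mean X = 20.7500, Mean Y = 28.0000
SD X = 14.341810, SD Y = 15.890249
Cov = -69.750000
r = -69.750000/(14.341810*15.890249) = -0.3061

r = -0.3061


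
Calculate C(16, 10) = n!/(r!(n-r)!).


C(16,10) = 16!/(10! × 6!)
= 20922789888000/(3628800 × 720)
= 8008

C(16,10) = 8008


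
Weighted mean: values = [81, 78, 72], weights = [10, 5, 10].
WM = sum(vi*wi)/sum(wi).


Numerator = 81*10 + 78*5 + 72*10 = 1920
Denominator = 10 + 5 + 10 = 25
WM = 1920/25 = 76.8000

WM = 76.8000


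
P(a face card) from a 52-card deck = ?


12 face cards in 52 cards
P = 12/52 = 0.2308

P = 0.2308


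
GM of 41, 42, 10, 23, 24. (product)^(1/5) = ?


Product = 41 × 42 × 10 × 23 × 24 = 9505440
GM = 9505440^(1/5) = 24.8653

GM = 24.8653


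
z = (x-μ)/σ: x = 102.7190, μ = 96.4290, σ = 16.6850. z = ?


z = (102.7190 - 96.4290)/16.6850
= 6.2900/16.6850
= 0.3770

z = 0.3770


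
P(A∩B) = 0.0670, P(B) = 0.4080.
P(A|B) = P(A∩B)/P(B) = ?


P(A|B) = 0.0670/0.4080 = 0.1642

P(A|B) = 0.1642


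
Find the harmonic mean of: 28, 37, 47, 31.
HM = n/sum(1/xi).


Sum of reciprocals = 1/28 + 1/37 + 1/47 + 1/31 = 0.116276
HM = 4/0.116276 = 34.4009

HM = 34.4009


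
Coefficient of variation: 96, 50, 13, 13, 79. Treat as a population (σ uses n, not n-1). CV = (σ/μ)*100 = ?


Mean = 50.2000
SD = 33.7485
CV = (33.7485/50.2000)*100 = 67.2281%

CV = 67.2281%


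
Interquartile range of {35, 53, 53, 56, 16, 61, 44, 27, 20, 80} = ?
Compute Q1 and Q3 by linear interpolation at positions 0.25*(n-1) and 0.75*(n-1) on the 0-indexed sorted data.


Sorted: 16, 20, 27, 35, 44, 53, 53, 56, 61, 80
Q1 (25th %ile) = 29.0000
Q3 (75th %ile) = 55.2500
IQR = 55.2500 - 29.0000 = 26.2500

IQR = 26.2500


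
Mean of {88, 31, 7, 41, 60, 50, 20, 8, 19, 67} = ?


Sum = 88 + 31 + 7 + 41 + 60 + 50 + 20 + 8 + 19 + 67 = 391
n = 10
Mean = 391/10 = 39.1000

Mean = 39.1000


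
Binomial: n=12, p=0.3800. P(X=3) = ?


C(12,3) = 220
p^3 = 0.054872
(1-p)^9 = 0.013537
P = 220 * 0.054872 * 0.013537 = 0.1634

P(X=3) = 0.1634


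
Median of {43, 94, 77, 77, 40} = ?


Sorted: 40, 43, 77, 77, 94
n = 5 (odd)
Middle value = 77

Median = 77


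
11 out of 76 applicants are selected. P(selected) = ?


P = 11/76 = 0.1447

P = 0.1447


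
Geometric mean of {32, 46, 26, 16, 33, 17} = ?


Product = 32 × 46 × 26 × 16 × 33 × 17 = 343529472
GM = 343529472^(1/6) = 26.4643

GM = 26.4643


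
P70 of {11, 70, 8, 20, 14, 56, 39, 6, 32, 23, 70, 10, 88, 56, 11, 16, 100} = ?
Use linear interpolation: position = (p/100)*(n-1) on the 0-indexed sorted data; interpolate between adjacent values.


Sorted: 6, 8, 10, 11, 11, 14, 16, 20, 23, 32, 39, 56, 56, 70, 70, 88, 100
n = 17
Index = 70/100 * 16 = 11.2000
Lower = data[11] = 56, Upper = data[12] = 56
P70 = 56 + 0.2000*(0) = 56.0000

P70 = 56.0000


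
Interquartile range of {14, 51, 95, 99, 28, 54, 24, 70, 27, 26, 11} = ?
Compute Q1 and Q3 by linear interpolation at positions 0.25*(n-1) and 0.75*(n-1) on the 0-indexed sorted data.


Sorted: 11, 14, 24, 26, 27, 28, 51, 54, 70, 95, 99
Q1 (25th %ile) = 25.0000
Q3 (75th %ile) = 62.0000
IQR = 62.0000 - 25.0000 = 37.0000

IQR = 37.0000


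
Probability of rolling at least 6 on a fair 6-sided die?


Favorable outcomes (roll ≥ 6): 1
Total outcomes = 6
P = 1/6 = 0.1667

P = 0.1667


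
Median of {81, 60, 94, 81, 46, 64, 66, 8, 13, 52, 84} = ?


Sorted: 8, 13, 46, 52, 60, 64, 66, 81, 81, 84, 94
n = 11 (odd)
Middle value = 64

Median = 64


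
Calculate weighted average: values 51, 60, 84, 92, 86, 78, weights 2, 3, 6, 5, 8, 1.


Numerator = 51*2 + 60*3 + 84*6 + 92*5 + 86*8 + 78*1 = 2012
Denominator = 2 + 3 + 6 + 5 + 8 + 1 = 25
WM = 2012/25 = 80.4800

WM = 80.4800


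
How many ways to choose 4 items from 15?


C(15,4) = 15!/(4! × 11!)
= 1307674368000/(24 × 39916800)
= 1365

C(15,4) = 1365


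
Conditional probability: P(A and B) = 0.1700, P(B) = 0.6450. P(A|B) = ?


P(A|B) = 0.1700/0.6450 = 0.2636

P(A|B) = 0.2636


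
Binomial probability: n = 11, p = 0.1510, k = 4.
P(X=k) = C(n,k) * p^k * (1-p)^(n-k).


C(11,4) = 330
p^4 = 0.000520
(1-p)^7 = 0.317946
P = 330 * 0.000520 * 0.317946 = 0.0545

P(X=4) = 0.0545


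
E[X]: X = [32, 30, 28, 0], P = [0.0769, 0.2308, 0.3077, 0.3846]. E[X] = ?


E[X] = 32*0.0769 + 30*0.2308 + 28*0.3077 + 0*0.3846
= 2.4608 + 6.9240 + 8.6156 + 0
= 18.0004

E[X] = 18.0004
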